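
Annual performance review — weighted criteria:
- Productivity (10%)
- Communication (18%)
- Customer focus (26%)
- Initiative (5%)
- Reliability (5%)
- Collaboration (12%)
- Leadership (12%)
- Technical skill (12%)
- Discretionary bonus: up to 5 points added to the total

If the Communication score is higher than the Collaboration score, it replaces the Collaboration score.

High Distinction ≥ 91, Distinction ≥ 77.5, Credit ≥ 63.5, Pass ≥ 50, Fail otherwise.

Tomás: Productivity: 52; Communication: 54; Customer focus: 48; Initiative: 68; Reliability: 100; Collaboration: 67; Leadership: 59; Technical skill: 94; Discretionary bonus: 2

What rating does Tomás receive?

Communication (54) ≤ Collaboration (67), so Collaboration stays at 67.
Weighted total:
  Productivity 52 × 0.1 = 5.2
  Communication 54 × 0.18 = 9.72
  Customer focus 48 × 0.26 = 12.48
  Initiative 68 × 0.05 = 3.4
  Reliability 100 × 0.05 = 5
  Collaboration 67 × 0.12 = 8.04
  Leadership 59 × 0.12 = 7.08
  Technical skill 94 × 0.12 = 11.28
Sum = 62.2
Discretionary bonus: 62.2 + 2 = 64.2
64.2 is ≥ 63.5 and < 77.5 → Credit

Credit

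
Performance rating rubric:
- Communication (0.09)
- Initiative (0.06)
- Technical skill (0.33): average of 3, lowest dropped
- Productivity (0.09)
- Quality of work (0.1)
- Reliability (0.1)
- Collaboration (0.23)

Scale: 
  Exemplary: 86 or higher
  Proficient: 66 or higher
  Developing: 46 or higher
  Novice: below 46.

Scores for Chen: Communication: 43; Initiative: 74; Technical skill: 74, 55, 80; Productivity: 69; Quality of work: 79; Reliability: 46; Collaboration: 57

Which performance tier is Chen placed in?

Technical skill: drop 55 → average of remaining 2 = 154/2 = 77
Weighted total:
  Communication 43 × 0.09 = 3.87
  Initiative 74 × 0.06 = 4.44
  Technical skill 77 × 0.33 = 25.41
  Productivity 69 × 0.09 = 6.21
  Quality of work 79 × 0.1 = 7.9
  Reliability 46 × 0.1 = 4.6
  Collaboration 57 × 0.23 = 13.11
Sum = 65.54
65.54 is ≥ 46 and < 66 → Developing

Developing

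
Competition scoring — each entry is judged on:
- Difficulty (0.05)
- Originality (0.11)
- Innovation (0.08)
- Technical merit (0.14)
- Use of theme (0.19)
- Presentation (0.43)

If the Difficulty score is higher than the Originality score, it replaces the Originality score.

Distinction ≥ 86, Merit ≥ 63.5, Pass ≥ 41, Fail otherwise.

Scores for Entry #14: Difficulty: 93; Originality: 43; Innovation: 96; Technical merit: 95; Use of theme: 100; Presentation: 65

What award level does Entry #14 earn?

Difficulty (93) > Originality (43), so Originality counts as 93.
Weighted total:
  Difficulty 93 × 0.05 = 4.65
  Originality 93 × 0.11 = 10.23
  Innovation 96 × 0.08 = 7.68
  Technical merit 95 × 0.14 = 13.3
  Use of theme 100 × 0.19 = 19
  Presentation 65 × 0.43 = 27.95
Sum = 82.81
82.81 is ≥ 63.5 and < 86 → Merit

Merit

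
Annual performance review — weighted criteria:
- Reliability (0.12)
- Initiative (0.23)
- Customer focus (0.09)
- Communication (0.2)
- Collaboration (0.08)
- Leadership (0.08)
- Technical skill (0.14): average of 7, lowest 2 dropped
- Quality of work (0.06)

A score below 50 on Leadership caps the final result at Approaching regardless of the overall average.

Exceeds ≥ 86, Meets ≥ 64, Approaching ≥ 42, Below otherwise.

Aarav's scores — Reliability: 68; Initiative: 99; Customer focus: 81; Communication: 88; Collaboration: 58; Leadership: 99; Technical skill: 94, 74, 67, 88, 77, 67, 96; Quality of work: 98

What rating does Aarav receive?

Exceeds

Technical skill: drop 67, 67 → average of remaining 5 = 429/5 = 85.8
Leadership score 99 ≥ 50: minimum met.
Weighted total:
  Reliability 68 × 0.12 = 8.16
  Initiative 99 × 0.23 = 22.77
  Customer focus 81 × 0.09 = 7.29
  Communication 88 × 0.2 = 17.6
  Collaboration 58 × 0.08 = 4.64
  Leadership 99 × 0.08 = 7.92
  Technical skill 85.8 × 0.14 = 12.012
  Quality of work 98 × 0.06 = 5.88
Sum = 86.272
86.272 ≥ 86 → Exceeds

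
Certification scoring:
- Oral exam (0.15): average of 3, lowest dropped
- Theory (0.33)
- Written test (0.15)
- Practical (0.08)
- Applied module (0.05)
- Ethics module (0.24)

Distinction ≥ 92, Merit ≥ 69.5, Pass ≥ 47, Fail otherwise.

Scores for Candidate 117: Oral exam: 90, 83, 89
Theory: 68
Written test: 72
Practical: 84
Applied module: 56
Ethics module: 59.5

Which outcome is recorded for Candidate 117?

Merit

Oral exam: drop 83 → average of remaining 2 = 179/2 = 89.5
Weighted total:
  Oral exam 89.5 × 0.15 = 13.425
  Theory 68 × 0.33 = 22.44
  Written test 72 × 0.15 = 10.8
  Practical 84 × 0.08 = 6.72
  Applied module 56 × 0.05 = 2.8
  Ethics module 59.5 × 0.24 = 14.28
Sum = 70.465
70.465 is ≥ 69.5 and < 92 → Merit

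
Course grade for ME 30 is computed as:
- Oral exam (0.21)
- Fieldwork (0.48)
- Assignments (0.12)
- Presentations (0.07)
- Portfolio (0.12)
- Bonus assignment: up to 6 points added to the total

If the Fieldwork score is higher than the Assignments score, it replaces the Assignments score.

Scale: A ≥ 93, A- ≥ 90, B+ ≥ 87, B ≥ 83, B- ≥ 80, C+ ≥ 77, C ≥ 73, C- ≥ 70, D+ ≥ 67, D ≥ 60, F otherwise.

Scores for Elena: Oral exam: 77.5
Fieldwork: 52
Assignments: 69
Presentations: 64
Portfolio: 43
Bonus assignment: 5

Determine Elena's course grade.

D

Fieldwork (52) ≤ Assignments (69), so Assignments stays at 69.
Weighted total:
  Oral exam 77.5 × 0.21 = 16.275
  Fieldwork 52 × 0.48 = 24.96
  Assignments 69 × 0.12 = 8.28
  Presentations 64 × 0.07 = 4.48
  Portfolio 43 × 0.12 = 5.16
Sum = 59.155
Bonus assignment: 59.155 + 5 = 64.155
64.155 is ≥ 60 and < 67 → D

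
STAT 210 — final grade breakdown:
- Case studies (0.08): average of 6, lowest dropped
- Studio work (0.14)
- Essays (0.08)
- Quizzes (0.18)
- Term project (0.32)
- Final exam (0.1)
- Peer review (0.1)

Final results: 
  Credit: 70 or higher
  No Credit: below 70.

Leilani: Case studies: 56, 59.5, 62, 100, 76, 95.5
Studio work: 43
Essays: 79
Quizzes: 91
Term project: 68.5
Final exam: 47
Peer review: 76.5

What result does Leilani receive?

No Credit

Case studies: drop 56 → average of remaining 5 = 393/5 = 78.6
Weighted total:
  Case studies 78.6 × 0.08 = 6.288
  Studio work 43 × 0.14 = 6.02
  Essays 79 × 0.08 = 6.32
  Quizzes 91 × 0.18 = 16.38
  Term project 68.5 × 0.32 = 21.92
  Final exam 47 × 0.1 = 4.7
  Peer review 76.5 × 0.1 = 7.65
Sum = 69.278
69.278 < 70 → No Credit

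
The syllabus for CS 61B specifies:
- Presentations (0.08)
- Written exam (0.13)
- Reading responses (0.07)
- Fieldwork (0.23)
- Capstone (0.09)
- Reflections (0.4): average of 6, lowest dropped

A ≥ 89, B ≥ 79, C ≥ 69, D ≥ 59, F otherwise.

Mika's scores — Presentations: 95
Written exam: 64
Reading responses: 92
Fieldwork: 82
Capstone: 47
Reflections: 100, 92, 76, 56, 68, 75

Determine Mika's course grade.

Reflections: drop 56 → average of remaining 5 = 411/5 = 82.2
Weighted total:
  Presentations 95 × 0.08 = 7.6
  Written exam 64 × 0.13 = 8.32
  Reading responses 92 × 0.07 = 6.44
  Fieldwork 82 × 0.23 = 18.86
  Capstone 47 × 0.09 = 4.23
  Reflections 82.2 × 0.4 = 32.88
Sum = 78.33
78.33 is ≥ 69 and < 79 → C

C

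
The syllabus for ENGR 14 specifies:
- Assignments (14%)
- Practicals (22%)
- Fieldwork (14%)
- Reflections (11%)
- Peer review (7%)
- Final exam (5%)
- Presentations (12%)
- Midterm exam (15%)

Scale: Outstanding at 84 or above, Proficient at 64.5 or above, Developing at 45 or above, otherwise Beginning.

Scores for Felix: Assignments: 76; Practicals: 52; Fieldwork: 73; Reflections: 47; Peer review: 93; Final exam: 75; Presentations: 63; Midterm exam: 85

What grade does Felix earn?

Proficient

Weighted total:
  Assignments 76 × 0.14 = 10.64
  Practicals 52 × 0.22 = 11.44
  Fieldwork 73 × 0.14 = 10.22
  Reflections 47 × 0.11 = 5.17
  Peer review 93 × 0.07 = 6.51
  Final exam 75 × 0.05 = 3.75
  Presentations 63 × 0.12 = 7.56
  Midterm exam 85 × 0.15 = 12.75
Sum = 68.04
68.04 is ≥ 64.5 and < 84 → Proficient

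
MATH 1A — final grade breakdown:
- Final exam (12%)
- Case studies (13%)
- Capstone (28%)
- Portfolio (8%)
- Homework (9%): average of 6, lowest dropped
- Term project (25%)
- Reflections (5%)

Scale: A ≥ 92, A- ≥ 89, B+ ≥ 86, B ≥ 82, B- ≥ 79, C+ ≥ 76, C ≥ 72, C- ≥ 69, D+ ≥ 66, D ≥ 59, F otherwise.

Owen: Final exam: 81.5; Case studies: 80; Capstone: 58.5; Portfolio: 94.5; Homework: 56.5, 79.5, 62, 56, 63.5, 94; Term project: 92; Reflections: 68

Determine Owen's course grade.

Homework: drop 56 → average of remaining 5 = 355.5/5 = 71.1
Weighted total:
  Final exam 81.5 × 0.12 = 9.78
  Case studies 80 × 0.13 = 10.4
  Capstone 58.5 × 0.28 = 16.38
  Portfolio 94.5 × 0.08 = 7.56
  Homework 71.1 × 0.09 = 6.399
  Term project 92 × 0.25 = 23
  Reflections 68 × 0.05 = 3.4
Sum = 76.919
76.919 is ≥ 76 and < 79 → C+

C+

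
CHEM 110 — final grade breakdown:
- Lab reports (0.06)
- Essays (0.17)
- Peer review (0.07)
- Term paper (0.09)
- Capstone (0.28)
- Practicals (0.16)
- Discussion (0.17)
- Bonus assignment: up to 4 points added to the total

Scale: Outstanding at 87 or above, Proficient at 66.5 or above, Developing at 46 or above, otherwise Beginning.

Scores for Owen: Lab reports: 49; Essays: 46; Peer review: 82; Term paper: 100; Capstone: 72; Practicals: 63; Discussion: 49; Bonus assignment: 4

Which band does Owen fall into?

Weighted total:
  Lab reports 49 × 0.06 = 2.94
  Essays 46 × 0.17 = 7.82
  Peer review 82 × 0.07 = 5.74
  Term paper 100 × 0.09 = 9
  Capstone 72 × 0.28 = 20.16
  Practicals 63 × 0.16 = 10.08
  Discussion 49 × 0.17 = 8.33
Sum = 64.07
Bonus assignment: 64.07 + 4 = 68.07
68.07 is ≥ 66.5 and < 87 → Proficient

Proficient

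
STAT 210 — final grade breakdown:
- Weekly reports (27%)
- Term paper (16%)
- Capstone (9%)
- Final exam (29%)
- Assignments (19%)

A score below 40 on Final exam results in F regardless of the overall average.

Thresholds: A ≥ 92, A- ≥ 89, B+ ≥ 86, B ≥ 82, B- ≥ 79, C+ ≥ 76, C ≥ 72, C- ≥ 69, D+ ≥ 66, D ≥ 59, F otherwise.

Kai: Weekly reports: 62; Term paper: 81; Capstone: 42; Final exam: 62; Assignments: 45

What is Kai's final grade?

D

Final exam score 62 ≥ 40: minimum met.
Weighted total:
  Weekly reports 62 × 0.27 = 16.74
  Term paper 81 × 0.16 = 12.96
  Capstone 42 × 0.09 = 3.78
  Final exam 62 × 0.29 = 17.98
  Assignments 45 × 0.19 = 8.55
Sum = 60.01
60.01 is ≥ 59 and < 66 → D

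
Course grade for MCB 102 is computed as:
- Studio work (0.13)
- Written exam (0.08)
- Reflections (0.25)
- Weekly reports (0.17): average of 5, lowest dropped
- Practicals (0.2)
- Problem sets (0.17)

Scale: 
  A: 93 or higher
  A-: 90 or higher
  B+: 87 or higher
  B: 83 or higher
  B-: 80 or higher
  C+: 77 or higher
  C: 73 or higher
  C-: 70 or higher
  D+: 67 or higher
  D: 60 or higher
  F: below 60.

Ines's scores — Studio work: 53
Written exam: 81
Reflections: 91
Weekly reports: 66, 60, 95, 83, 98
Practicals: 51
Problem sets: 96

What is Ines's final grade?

C+

Weekly reports: drop 60 → average of remaining 4 = 342/4 = 85.5
Weighted total:
  Studio work 53 × 0.13 = 6.89
  Written exam 81 × 0.08 = 6.48
  Reflections 91 × 0.25 = 22.75
  Weekly reports 85.5 × 0.17 = 14.535
  Practicals 51 × 0.2 = 10.2
  Problem sets 96 × 0.17 = 16.32
Sum = 77.175
77.175 is ≥ 77 and < 80 → C+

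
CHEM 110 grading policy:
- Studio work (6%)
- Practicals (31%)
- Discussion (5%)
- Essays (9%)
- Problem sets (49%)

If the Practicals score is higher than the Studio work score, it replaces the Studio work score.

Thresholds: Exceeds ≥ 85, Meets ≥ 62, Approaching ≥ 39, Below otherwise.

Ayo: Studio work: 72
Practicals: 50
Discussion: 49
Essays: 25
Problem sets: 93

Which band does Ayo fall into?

Meets

Practicals (50) ≤ Studio work (72), so Studio work stays at 72.
Weighted total:
  Studio work 72 × 0.06 = 4.32
  Practicals 50 × 0.31 = 15.5
  Discussion 49 × 0.05 = 2.45
  Essays 25 × 0.09 = 2.25
  Problem sets 93 × 0.49 = 45.57
Sum = 70.09
70.09 is ≥ 62 and < 85 → Meets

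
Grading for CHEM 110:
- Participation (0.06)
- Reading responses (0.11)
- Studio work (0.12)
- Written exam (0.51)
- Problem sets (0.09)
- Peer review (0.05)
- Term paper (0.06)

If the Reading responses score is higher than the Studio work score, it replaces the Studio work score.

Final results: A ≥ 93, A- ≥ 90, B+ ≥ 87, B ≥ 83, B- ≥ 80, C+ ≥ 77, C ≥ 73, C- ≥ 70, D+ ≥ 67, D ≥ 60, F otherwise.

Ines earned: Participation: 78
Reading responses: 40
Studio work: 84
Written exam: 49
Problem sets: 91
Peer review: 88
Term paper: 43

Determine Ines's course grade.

Reading responses (40) ≤ Studio work (84), so Studio work stays at 84.
Weighted total:
  Participation 78 × 0.06 = 4.68
  Reading responses 40 × 0.11 = 4.4
  Studio work 84 × 0.12 = 10.08
  Written exam 49 × 0.51 = 24.99
  Problem sets 91 × 0.09 = 8.19
  Peer review 88 × 0.05 = 4.4
  Term paper 43 × 0.06 = 2.58
Sum = 59.32
59.32 < 60 → F

F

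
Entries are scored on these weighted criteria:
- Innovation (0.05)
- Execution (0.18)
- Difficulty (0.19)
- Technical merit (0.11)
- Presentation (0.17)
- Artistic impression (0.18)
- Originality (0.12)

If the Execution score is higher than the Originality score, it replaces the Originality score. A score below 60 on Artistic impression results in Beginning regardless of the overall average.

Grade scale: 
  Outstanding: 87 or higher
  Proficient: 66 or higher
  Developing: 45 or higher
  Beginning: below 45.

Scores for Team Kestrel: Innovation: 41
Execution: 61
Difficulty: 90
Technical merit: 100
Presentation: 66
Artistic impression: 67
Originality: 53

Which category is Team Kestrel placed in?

Proficient

Execution (61) > Originality (53), so Originality counts as 61.
Artistic impression score 67 ≥ 60: minimum met.
Weighted total:
  Innovation 41 × 0.05 = 2.05
  Execution 61 × 0.18 = 10.98
  Difficulty 90 × 0.19 = 17.1
  Technical merit 100 × 0.11 = 11
  Presentation 66 × 0.17 = 11.22
  Artistic impression 67 × 0.18 = 12.06
  Originality 61 × 0.12 = 7.32
Sum = 71.73
71.73 is ≥ 66 and < 87 → Proficient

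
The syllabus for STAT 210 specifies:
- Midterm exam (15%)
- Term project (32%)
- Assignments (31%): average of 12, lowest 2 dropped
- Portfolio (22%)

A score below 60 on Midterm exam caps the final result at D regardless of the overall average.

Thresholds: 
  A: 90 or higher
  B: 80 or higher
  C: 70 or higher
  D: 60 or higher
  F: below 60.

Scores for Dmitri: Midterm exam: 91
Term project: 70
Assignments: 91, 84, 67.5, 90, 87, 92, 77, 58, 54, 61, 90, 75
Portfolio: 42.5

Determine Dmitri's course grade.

Assignments: drop 54, 58 → average of remaining 10 = 814.5/10 = 81.45
Midterm exam score 91 ≥ 60: minimum met.
Weighted total:
  Midterm exam 91 × 0.15 = 13.65
  Term project 70 × 0.32 = 22.4
  Assignments 81.45 × 0.31 = 25.2495
  Portfolio 42.5 × 0.22 = 9.35
Sum = 70.6495
70.6495 is ≥ 70 and < 80 → C

C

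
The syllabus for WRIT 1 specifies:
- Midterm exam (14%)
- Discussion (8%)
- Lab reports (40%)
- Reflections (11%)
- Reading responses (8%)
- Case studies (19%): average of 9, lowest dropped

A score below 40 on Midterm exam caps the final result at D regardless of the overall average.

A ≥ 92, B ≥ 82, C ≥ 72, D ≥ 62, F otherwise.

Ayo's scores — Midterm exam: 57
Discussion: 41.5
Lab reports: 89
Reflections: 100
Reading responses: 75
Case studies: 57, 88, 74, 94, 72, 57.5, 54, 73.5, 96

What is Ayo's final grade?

Case studies: drop 54 → average of remaining 8 = 612/8 = 76.5
Midterm exam score 57 ≥ 40: minimum met.
Weighted total:
  Midterm exam 57 × 0.14 = 7.98
  Discussion 41.5 × 0.08 = 3.32
  Lab reports 89 × 0.4 = 35.6
  Reflections 100 × 0.11 = 11
  Reading responses 75 × 0.08 = 6
  Case studies 76.5 × 0.19 = 14.535
Sum = 78.435
78.435 is ≥ 72 and < 82 → C

C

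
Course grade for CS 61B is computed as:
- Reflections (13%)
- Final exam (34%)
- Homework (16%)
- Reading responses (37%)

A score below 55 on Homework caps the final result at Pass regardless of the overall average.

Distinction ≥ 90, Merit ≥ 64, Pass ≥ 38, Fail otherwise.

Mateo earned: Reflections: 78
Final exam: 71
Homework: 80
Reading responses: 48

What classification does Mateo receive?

Homework score 80 ≥ 55: minimum met.
Weighted total:
  Reflections 78 × 0.13 = 10.14
  Final exam 71 × 0.34 = 24.14
  Homework 80 × 0.16 = 12.8
  Reading responses 48 × 0.37 = 17.76
Sum = 64.84
64.84 is ≥ 64 and < 90 → Merit

Merit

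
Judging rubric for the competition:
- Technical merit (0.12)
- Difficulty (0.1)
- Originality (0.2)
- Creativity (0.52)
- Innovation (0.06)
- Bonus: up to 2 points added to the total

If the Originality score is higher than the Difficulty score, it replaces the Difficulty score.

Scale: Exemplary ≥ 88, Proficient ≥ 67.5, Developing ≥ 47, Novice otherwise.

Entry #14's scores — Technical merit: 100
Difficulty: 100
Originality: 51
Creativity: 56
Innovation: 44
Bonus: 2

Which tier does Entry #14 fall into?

Developing

Originality (51) ≤ Difficulty (100), so Difficulty stays at 100.
Weighted total:
  Technical merit 100 × 0.12 = 12
  Difficulty 100 × 0.1 = 10
  Originality 51 × 0.2 = 10.2
  Creativity 56 × 0.52 = 29.12
  Innovation 44 × 0.06 = 2.64
Sum = 63.96
Bonus: 63.96 + 2 = 65.96
65.96 is ≥ 47 and < 67.5 → Developing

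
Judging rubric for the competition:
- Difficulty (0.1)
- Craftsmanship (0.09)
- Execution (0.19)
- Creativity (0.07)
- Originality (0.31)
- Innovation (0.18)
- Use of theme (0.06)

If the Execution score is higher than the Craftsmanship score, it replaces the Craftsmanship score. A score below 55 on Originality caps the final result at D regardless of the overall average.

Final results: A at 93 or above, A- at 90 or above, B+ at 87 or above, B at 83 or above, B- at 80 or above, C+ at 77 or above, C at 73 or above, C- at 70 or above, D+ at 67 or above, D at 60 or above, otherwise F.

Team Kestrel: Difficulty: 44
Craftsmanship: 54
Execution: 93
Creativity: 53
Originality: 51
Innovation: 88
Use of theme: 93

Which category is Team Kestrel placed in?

D

Execution (93) > Craftsmanship (54), so Craftsmanship counts as 93.
Originality score 51 < 55: minimum not met.
Weighted total:
  Difficulty 44 × 0.1 = 4.4
  Craftsmanship 93 × 0.09 = 8.37
  Execution 93 × 0.19 = 17.67
  Creativity 53 × 0.07 = 3.71
  Originality 51 × 0.31 = 15.81
  Innovation 88 × 0.18 = 15.84
  Use of theme 93 × 0.06 = 5.58
Sum = 71.38
71.38 would be C-; cap at D applies → D.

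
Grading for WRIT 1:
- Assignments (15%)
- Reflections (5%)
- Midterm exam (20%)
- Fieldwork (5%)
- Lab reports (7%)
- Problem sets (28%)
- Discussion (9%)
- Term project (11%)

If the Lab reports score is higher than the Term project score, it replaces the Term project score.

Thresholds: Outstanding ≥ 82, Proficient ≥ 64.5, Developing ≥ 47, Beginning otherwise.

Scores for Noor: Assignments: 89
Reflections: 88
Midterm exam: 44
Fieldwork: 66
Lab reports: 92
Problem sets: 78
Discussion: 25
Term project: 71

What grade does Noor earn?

Lab reports (92) > Term project (71), so Term project counts as 92.
Weighted total:
  Assignments 89 × 0.15 = 13.35
  Reflections 88 × 0.05 = 4.4
  Midterm exam 44 × 0.2 = 8.8
  Fieldwork 66 × 0.05 = 3.3
  Lab reports 92 × 0.07 = 6.44
  Problem sets 78 × 0.28 = 21.84
  Discussion 25 × 0.09 = 2.25
  Term project 92 × 0.11 = 10.12
Sum = 70.5
70.5 is ≥ 64.5 and < 82 → Proficient

Proficient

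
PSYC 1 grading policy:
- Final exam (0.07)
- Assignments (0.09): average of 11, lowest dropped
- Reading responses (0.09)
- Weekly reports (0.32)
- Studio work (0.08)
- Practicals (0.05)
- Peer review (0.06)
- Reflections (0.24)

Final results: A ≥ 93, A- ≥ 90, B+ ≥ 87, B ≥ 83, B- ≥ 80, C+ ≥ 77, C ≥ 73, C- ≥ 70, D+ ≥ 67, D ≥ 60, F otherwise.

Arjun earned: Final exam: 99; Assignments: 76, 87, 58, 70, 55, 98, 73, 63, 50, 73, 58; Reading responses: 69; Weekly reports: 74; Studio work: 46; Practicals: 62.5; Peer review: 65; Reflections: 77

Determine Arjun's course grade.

Assignments: drop 50 → average of remaining 10 = 711/10 = 71.1
Weighted total:
  Final exam 99 × 0.07 = 6.93
  Assignments 71.1 × 0.09 = 6.399
  Reading responses 69 × 0.09 = 6.21
  Weekly reports 74 × 0.32 = 23.68
  Studio work 46 × 0.08 = 3.68
  Practicals 62.5 × 0.05 = 3.125
  Peer review 65 × 0.06 = 3.9
  Reflections 77 × 0.24 = 18.48
Sum = 72.404
72.404 is ≥ 70 and < 73 → C-

C-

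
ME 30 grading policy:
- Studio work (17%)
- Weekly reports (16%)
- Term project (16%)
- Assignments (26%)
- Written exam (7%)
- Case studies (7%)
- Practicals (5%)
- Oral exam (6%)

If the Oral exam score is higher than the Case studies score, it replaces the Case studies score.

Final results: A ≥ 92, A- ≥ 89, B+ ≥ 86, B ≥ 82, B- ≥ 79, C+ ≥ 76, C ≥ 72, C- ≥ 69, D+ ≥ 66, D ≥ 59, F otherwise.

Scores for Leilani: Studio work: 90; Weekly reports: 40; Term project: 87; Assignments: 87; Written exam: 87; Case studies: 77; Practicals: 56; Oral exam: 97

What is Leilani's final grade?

Oral exam (97) > Case studies (77), so Case studies counts as 97.
Weighted total:
  Studio work 90 × 0.17 = 15.3
  Weekly reports 40 × 0.16 = 6.4
  Term project 87 × 0.16 = 13.92
  Assignments 87 × 0.26 = 22.62
  Written exam 87 × 0.07 = 6.09
  Case studies 97 × 0.07 = 6.79
  Practicals 56 × 0.05 = 2.8
  Oral exam 97 × 0.06 = 5.82
Sum = 79.74
79.74 is ≥ 79 and < 82 → B-

B-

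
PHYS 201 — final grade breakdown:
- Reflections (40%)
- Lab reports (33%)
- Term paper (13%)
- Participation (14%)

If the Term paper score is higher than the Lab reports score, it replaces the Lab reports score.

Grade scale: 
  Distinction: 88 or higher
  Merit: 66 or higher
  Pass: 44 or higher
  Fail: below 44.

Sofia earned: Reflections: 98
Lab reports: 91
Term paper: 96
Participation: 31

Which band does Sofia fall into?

Merit

Term paper (96) > Lab reports (91), so Lab reports counts as 96.
Weighted total:
  Reflections 98 × 0.4 = 39.2
  Lab reports 96 × 0.33 = 31.68
  Term paper 96 × 0.13 = 12.48
  Participation 31 × 0.14 = 4.34
Sum = 87.7
87.7 is ≥ 66 and < 88 → Merit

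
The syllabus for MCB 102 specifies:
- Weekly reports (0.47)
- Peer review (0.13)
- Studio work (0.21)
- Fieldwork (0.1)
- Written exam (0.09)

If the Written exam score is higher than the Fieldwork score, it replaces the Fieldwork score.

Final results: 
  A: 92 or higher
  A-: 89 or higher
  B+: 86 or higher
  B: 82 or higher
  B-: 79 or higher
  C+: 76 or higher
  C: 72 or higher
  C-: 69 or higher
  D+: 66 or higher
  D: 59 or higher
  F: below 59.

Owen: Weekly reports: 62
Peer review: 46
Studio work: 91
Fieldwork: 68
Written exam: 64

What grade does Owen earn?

Written exam (64) ≤ Fieldwork (68), so Fieldwork stays at 68.
Weighted total:
  Weekly reports 62 × 0.47 = 29.14
  Peer review 46 × 0.13 = 5.98
  Studio work 91 × 0.21 = 19.11
  Fieldwork 68 × 0.1 = 6.8
  Written exam 64 × 0.09 = 5.76
Sum = 66.79
66.79 is ≥ 66 and < 69 → D+

D+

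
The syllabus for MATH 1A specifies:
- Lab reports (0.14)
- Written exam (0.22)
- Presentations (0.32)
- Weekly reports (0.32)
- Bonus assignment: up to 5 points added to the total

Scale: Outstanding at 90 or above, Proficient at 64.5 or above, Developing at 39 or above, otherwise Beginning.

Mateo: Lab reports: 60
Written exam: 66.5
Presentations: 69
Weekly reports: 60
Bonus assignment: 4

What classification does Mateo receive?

Proficient

Weighted total:
  Lab reports 60 × 0.14 = 8.4
  Written exam 66.5 × 0.22 = 14.63
  Presentations 69 × 0.32 = 22.08
  Weekly reports 60 × 0.32 = 19.2
Sum = 64.31
Bonus assignment: 64.31 + 4 = 68.31
68.31 is ≥ 64.5 and < 90 → Proficient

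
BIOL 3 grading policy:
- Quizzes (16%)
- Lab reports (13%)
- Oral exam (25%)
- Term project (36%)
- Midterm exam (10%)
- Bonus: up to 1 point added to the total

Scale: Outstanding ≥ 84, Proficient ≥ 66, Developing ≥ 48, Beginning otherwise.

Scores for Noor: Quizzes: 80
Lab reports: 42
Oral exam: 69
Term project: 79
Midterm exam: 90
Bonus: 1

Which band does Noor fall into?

Weighted total:
  Quizzes 80 × 0.16 = 12.8
  Lab reports 42 × 0.13 = 5.46
  Oral exam 69 × 0.25 = 17.25
  Term project 79 × 0.36 = 28.44
  Midterm exam 90 × 0.1 = 9
Sum = 72.95
Bonus: 72.95 + 1 = 73.95
73.95 is ≥ 66 and < 84 → Proficient

Proficient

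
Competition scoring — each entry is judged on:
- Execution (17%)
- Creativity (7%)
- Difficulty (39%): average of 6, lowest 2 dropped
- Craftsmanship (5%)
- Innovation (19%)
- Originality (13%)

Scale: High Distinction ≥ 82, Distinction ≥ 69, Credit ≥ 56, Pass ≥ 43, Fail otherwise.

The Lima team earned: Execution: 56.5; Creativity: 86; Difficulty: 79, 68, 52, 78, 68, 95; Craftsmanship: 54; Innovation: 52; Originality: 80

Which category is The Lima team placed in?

Distinction

Difficulty: drop 52, 68 → average of remaining 4 = 320/4 = 80
Weighted total:
  Execution 56.5 × 0.17 = 9.605
  Creativity 86 × 0.07 = 6.02
  Difficulty 80 × 0.39 = 31.2
  Craftsmanship 54 × 0.05 = 2.7
  Innovation 52 × 0.19 = 9.88
  Originality 80 × 0.13 = 10.4
Sum = 69.805
69.805 is ≥ 69 and < 82 → Distinction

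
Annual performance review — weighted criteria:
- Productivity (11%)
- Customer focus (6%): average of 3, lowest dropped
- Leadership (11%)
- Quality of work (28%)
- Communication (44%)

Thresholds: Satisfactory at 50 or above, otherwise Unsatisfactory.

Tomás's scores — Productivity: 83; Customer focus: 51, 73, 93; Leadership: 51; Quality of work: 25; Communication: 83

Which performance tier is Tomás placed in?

Satisfactory

Customer focus: drop 51 → average of remaining 2 = 166/2 = 83
Weighted total:
  Productivity 83 × 0.11 = 9.13
  Customer focus 83 × 0.06 = 4.98
  Leadership 51 × 0.11 = 5.61
  Quality of work 25 × 0.28 = 7
  Communication 83 × 0.44 = 36.52
Sum = 63.24
63.24 ≥ 50 → Satisfactory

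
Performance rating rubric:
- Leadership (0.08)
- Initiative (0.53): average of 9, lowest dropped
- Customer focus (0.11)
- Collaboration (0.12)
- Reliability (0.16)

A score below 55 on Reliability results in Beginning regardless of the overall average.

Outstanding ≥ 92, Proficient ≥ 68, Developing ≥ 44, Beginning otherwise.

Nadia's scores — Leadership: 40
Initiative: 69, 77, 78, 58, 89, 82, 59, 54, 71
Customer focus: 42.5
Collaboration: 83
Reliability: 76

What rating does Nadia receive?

Proficient

Initiative: drop 54 → average of remaining 8 = 583/8 = 72.875
Reliability score 76 ≥ 55: minimum met.
Weighted total:
  Leadership 40 × 0.08 = 3.2
  Initiative 72.875 × 0.53 = 38.62375
  Customer focus 42.5 × 0.11 = 4.675
  Collaboration 83 × 0.12 = 9.96
  Reliability 76 × 0.16 = 12.16
Sum = 68.61875
68.61875 is ≥ 68 and < 92 → Proficient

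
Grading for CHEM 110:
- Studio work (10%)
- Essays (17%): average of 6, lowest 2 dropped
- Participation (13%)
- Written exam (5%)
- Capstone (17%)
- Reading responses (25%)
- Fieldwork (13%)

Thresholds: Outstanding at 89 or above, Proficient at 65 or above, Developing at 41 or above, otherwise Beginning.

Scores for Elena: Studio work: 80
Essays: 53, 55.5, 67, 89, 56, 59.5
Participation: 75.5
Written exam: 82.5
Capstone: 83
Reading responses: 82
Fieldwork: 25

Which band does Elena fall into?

Essays: drop 53, 55.5 → average of remaining 4 = 271.5/4 = 67.875
Weighted total:
  Studio work 80 × 0.1 = 8
  Essays 67.875 × 0.17 = 11.53875
  Participation 75.5 × 0.13 = 9.815
  Written exam 82.5 × 0.05 = 4.125
  Capstone 83 × 0.17 = 14.11
  Reading responses 82 × 0.25 = 20.5
  Fieldwork 25 × 0.13 = 3.25
Sum = 71.33875
71.33875 is ≥ 65 and < 89 → Proficient

Proficient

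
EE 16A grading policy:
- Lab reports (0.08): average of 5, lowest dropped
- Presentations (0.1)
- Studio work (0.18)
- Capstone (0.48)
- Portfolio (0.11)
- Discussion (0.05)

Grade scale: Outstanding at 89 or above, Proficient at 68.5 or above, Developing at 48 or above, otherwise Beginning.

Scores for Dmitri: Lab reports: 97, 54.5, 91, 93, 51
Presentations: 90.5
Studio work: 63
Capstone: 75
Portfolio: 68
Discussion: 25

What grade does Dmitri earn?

Lab reports: drop 51 → average of remaining 4 = 335.5/4 = 83.875
Weighted total:
  Lab reports 83.875 × 0.08 = 6.71
  Presentations 90.5 × 0.1 = 9.05
  Studio work 63 × 0.18 = 11.34
  Capstone 75 × 0.48 = 36
  Portfolio 68 × 0.11 = 7.48
  Discussion 25 × 0.05 = 1.25
Sum = 71.83
71.83 is ≥ 68.5 and < 89 → Proficient

Proficient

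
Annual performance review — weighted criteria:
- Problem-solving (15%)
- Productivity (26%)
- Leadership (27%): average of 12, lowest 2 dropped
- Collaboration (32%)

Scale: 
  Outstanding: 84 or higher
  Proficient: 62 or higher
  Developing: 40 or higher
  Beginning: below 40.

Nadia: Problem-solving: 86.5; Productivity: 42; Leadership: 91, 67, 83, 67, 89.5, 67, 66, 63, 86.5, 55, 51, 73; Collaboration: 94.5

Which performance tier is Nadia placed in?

Leadership: drop 51, 55 → average of remaining 10 = 753/10 = 75.3
Weighted total:
  Problem-solving 86.5 × 0.15 = 12.975
  Productivity 42 × 0.26 = 10.92
  Leadership 75.3 × 0.27 = 20.331
  Collaboration 94.5 × 0.32 = 30.24
Sum = 74.466
74.466 is ≥ 62 and < 84 → Proficient

Proficient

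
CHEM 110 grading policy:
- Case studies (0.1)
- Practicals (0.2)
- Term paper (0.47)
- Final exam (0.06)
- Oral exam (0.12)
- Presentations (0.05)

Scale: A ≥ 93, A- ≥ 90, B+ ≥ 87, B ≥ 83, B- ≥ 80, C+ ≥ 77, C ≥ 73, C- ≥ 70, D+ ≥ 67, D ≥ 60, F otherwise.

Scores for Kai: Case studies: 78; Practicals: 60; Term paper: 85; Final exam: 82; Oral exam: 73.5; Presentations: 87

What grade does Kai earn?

Weighted total:
  Case studies 78 × 0.1 = 7.8
  Practicals 60 × 0.2 = 12
  Term paper 85 × 0.47 = 39.95
  Final exam 82 × 0.06 = 4.92
  Oral exam 73.5 × 0.12 = 8.82
  Presentations 87 × 0.05 = 4.35
Sum = 77.84
77.84 is ≥ 77 and < 80 → C+

C+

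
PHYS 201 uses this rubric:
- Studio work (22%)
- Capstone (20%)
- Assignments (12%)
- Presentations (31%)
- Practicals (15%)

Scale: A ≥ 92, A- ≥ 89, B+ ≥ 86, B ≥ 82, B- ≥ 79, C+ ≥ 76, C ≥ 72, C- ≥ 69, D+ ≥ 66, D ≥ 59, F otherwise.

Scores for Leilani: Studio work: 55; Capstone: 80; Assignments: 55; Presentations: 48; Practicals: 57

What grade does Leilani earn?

F

Weighted total:
  Studio work 55 × 0.22 = 12.1
  Capstone 80 × 0.2 = 16
  Assignments 55 × 0.12 = 6.6
  Presentations 48 × 0.31 = 14.88
  Practicals 57 × 0.15 = 8.55
Sum = 58.13
58.13 < 59 → F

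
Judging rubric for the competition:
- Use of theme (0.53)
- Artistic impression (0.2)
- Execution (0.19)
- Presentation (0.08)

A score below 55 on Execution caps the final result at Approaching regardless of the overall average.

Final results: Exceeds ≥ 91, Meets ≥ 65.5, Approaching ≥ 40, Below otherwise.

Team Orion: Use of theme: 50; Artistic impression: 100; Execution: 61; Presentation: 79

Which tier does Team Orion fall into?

Execution score 61 ≥ 55: minimum met.
Weighted total:
  Use of theme 50 × 0.53 = 26.5
  Artistic impression 100 × 0.2 = 20
  Execution 61 × 0.19 = 11.59
  Presentation 79 × 0.08 = 6.32
Sum = 64.41
64.41 is ≥ 40 and < 65.5 → Approaching

Approaching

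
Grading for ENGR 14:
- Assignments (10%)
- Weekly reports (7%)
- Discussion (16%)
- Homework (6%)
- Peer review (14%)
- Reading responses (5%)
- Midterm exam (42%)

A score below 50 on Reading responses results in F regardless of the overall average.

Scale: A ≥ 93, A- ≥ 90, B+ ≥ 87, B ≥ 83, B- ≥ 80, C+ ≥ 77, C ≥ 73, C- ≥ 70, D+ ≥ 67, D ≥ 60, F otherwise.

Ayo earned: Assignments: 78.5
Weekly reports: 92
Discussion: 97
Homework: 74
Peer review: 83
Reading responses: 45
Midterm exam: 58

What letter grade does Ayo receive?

Reading responses score 45 < 50: minimum not met.
Weighted total:
  Assignments 78.5 × 0.1 = 7.85
  Weekly reports 92 × 0.07 = 6.44
  Discussion 97 × 0.16 = 15.52
  Homework 74 × 0.06 = 4.44
  Peer review 83 × 0.14 = 11.62
  Reading responses 45 × 0.05 = 2.25
  Midterm exam 58 × 0.42 = 24.36
Sum = 72.48
Because the Reading responses minimum was not met, the result is F.

F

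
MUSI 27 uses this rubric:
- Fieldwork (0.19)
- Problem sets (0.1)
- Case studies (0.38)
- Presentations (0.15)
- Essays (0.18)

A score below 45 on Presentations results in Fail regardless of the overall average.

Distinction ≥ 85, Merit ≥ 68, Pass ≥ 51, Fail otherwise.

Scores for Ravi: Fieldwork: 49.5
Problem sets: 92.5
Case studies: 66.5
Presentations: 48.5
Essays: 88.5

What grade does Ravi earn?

Presentations score 48.5 ≥ 45: minimum met.
Weighted total:
  Fieldwork 49.5 × 0.19 = 9.405
  Problem sets 92.5 × 0.1 = 9.25
  Case studies 66.5 × 0.38 = 25.27
  Presentations 48.5 × 0.15 = 7.275
  Essays 88.5 × 0.18 = 15.93
Sum = 67.13
67.13 is ≥ 51 and < 68 → Pass

Pass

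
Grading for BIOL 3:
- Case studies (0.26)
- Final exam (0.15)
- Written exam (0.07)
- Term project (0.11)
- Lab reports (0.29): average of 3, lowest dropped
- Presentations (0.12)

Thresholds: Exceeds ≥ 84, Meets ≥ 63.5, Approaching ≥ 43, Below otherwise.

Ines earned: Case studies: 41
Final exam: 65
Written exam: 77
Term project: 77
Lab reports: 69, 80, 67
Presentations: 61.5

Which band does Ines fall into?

Approaching

Lab reports: drop 67 → average of remaining 2 = 149/2 = 74.5
Weighted total:
  Case studies 41 × 0.26 = 10.66
  Final exam 65 × 0.15 = 9.75
  Written exam 77 × 0.07 = 5.39
  Term project 77 × 0.11 = 8.47
  Lab reports 74.5 × 0.29 = 21.605
  Presentations 61.5 × 0.12 = 7.38
Sum = 63.255
63.255 is ≥ 43 and < 63.5 → Approaching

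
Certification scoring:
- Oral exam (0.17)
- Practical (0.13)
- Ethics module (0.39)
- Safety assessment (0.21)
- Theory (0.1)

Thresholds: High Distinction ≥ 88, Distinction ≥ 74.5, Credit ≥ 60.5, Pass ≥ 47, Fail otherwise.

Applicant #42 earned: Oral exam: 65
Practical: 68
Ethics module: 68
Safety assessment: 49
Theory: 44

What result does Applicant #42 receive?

Credit

Weighted total:
  Oral exam 65 × 0.17 = 11.05
  Practical 68 × 0.13 = 8.84
  Ethics module 68 × 0.39 = 26.52
  Safety assessment 49 × 0.21 = 10.29
  Theory 44 × 0.1 = 4.4
Sum = 61.1
61.1 is ≥ 60.5 and < 74.5 → Credit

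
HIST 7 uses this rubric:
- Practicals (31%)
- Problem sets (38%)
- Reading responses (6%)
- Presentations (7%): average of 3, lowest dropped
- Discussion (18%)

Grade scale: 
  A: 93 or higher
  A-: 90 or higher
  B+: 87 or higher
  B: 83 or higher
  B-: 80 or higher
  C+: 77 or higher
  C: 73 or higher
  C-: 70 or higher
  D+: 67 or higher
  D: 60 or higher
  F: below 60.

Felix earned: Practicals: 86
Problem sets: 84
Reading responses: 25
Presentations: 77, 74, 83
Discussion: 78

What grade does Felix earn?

Presentations: drop 74 → average of remaining 2 = 160/2 = 80
Weighted total:
  Practicals 86 × 0.31 = 26.66
  Problem sets 84 × 0.38 = 31.92
  Reading responses 25 × 0.06 = 1.5
  Presentations 80 × 0.07 = 5.6
  Discussion 78 × 0.18 = 14.04
Sum = 79.72
79.72 is ≥ 77 and < 80 → C+

C+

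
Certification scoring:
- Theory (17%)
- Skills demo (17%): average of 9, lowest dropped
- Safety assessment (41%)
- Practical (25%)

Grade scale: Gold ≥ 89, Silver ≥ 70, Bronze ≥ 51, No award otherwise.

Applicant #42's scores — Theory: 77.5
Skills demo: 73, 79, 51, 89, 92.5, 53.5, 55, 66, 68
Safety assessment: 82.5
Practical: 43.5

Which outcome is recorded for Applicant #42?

Skills demo: drop 51 → average of remaining 8 = 576/8 = 72
Weighted total:
  Theory 77.5 × 0.17 = 13.175
  Skills demo 72 × 0.17 = 12.24
  Safety assessment 82.5 × 0.41 = 33.825
  Practical 43.5 × 0.25 = 10.875
Sum = 70.115
70.115 is ≥ 70 and < 89 → Silver

Silver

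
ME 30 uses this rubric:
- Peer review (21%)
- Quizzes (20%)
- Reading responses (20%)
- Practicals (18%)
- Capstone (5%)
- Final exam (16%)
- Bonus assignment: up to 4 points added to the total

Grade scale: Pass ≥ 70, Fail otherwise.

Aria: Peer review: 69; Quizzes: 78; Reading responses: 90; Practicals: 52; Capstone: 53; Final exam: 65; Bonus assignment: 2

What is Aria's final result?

Pass

Weighted total:
  Peer review 69 × 0.21 = 14.49
  Quizzes 78 × 0.2 = 15.6
  Reading responses 90 × 0.2 = 18
  Practicals 52 × 0.18 = 9.36
  Capstone 53 × 0.05 = 2.65
  Final exam 65 × 0.16 = 10.4
Sum = 70.5
Bonus assignment: 70.5 + 2 = 72.5
72.5 ≥ 70 → Pass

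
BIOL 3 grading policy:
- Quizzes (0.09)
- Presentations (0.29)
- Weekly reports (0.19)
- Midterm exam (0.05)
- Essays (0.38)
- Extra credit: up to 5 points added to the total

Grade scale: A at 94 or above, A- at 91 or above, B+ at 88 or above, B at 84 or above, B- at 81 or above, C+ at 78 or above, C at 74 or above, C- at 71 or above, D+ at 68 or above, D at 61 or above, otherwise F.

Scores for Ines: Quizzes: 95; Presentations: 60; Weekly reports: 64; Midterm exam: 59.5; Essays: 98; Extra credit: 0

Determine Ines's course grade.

C+

Weighted total:
  Quizzes 95 × 0.09 = 8.55
  Presentations 60 × 0.29 = 17.4
  Weekly reports 64 × 0.19 = 12.16
  Midterm exam 59.5 × 0.05 = 2.975
  Essays 98 × 0.38 = 37.24
Sum = 78.325
Extra credit: 78.325 + 0 = 78.325
78.325 is ≥ 78 and < 81 → C+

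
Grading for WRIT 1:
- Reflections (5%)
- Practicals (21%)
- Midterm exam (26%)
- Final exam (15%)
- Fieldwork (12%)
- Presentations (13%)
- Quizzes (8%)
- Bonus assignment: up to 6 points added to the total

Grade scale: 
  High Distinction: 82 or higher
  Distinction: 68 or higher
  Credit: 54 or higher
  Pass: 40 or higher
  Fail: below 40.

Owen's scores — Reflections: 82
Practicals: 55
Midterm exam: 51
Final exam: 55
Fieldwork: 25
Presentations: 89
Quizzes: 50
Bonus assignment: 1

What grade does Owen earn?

Credit

Weighted total:
  Reflections 82 × 0.05 = 4.1
  Practicals 55 × 0.21 = 11.55
  Midterm exam 51 × 0.26 = 13.26
  Final exam 55 × 0.15 = 8.25
  Fieldwork 25 × 0.12 = 3
  Presentations 89 × 0.13 = 11.57
  Quizzes 50 × 0.08 = 4
Sum = 55.73
Bonus assignment: 55.73 + 1 = 56.73
56.73 is ≥ 54 and < 68 → Credit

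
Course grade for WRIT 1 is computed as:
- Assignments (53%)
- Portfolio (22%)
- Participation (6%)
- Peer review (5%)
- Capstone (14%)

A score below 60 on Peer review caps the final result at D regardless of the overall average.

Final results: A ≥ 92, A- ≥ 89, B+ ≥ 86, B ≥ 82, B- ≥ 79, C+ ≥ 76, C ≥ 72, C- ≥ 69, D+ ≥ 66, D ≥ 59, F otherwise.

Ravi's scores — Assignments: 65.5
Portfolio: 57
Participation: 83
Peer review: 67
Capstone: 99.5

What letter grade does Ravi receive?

C-

Peer review score 67 ≥ 60: minimum met.
Weighted total:
  Assignments 65.5 × 0.53 = 34.715
  Portfolio 57 × 0.22 = 12.54
  Participation 83 × 0.06 = 4.98
  Peer review 67 × 0.05 = 3.35
  Capstone 99.5 × 0.14 = 13.93
Sum = 69.515
69.515 is ≥ 69 and < 72 → C-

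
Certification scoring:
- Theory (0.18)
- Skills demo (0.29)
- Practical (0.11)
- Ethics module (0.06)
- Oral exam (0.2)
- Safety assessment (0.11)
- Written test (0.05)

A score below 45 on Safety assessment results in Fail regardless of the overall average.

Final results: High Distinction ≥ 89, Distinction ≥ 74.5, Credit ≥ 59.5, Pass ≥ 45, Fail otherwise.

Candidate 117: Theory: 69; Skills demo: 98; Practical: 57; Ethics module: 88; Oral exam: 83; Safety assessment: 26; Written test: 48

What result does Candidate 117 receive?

Fail

Safety assessment score 26 < 45: minimum not met.
Weighted total:
  Theory 69 × 0.18 = 12.42
  Skills demo 98 × 0.29 = 28.42
  Practical 57 × 0.11 = 6.27
  Ethics module 88 × 0.06 = 5.28
  Oral exam 83 × 0.2 = 16.6
  Safety assessment 26 × 0.11 = 2.86
  Written test 48 × 0.05 = 2.4
Sum = 74.25
Because the Safety assessment minimum was not met, the result is Fail.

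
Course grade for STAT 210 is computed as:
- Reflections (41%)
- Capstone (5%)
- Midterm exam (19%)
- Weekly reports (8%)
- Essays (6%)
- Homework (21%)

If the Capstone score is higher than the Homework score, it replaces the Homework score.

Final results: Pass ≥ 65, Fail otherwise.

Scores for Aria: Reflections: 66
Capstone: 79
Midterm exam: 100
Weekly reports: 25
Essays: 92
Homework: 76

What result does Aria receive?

Capstone (79) > Homework (76), so Homework counts as 79.
Weighted total:
  Reflections 66 × 0.41 = 27.06
  Capstone 79 × 0.05 = 3.95
  Midterm exam 100 × 0.19 = 19
  Weekly reports 25 × 0.08 = 2
  Essays 92 × 0.06 = 5.52
  Homework 79 × 0.21 = 16.59
Sum = 74.12
74.12 ≥ 65 → Pass

Pass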